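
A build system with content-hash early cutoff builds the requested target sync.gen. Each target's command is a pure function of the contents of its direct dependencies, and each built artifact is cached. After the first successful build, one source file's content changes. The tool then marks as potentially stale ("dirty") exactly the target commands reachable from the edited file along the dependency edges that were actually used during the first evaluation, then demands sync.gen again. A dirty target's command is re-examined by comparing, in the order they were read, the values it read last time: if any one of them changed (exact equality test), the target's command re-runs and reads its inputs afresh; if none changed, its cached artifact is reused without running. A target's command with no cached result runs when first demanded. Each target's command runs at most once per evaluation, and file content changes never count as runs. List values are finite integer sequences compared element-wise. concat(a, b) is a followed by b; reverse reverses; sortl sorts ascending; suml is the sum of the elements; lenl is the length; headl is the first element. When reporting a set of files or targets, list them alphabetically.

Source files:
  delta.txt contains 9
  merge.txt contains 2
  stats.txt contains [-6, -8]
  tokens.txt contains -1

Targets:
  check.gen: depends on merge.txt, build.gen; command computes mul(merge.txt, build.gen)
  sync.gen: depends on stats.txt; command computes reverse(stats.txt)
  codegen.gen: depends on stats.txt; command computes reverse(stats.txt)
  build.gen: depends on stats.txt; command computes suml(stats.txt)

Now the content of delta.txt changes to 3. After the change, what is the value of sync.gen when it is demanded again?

First evaluation (everything demanded from the output):
  sync.gen = reverse([-6, -8]) = [-8, -6]

Propagation after the edit:
  delta.txt feeds no computation that the output demands — nothing is marked dirty and nothing runs.

Key observation: delta.txt is never demanded by the output, so the edit triggers no recomputation at all.

New value of sync.gen: [-8, -6].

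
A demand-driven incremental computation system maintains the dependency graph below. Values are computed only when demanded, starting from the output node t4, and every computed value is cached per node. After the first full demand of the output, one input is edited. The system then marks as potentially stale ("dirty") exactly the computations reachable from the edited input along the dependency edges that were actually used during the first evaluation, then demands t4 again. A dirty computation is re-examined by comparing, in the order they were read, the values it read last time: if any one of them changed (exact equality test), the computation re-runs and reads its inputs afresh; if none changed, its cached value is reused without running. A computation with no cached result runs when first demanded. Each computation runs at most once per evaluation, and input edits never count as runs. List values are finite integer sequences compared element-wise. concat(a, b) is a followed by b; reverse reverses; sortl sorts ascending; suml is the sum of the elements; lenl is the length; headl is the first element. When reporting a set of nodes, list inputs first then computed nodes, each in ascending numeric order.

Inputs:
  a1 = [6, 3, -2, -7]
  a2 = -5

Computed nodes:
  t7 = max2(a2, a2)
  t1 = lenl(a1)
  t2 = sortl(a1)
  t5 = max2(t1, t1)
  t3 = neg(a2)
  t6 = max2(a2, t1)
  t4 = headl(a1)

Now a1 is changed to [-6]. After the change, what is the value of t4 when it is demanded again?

New value of t4: -6.

First evaluation (everything demanded from the output):
  t4 = headl([6, 3, -2, -7]) = 6

Propagation after the edit:
  t4: runs — a1 [6, 3, -2, -7]->[-6]; result -6.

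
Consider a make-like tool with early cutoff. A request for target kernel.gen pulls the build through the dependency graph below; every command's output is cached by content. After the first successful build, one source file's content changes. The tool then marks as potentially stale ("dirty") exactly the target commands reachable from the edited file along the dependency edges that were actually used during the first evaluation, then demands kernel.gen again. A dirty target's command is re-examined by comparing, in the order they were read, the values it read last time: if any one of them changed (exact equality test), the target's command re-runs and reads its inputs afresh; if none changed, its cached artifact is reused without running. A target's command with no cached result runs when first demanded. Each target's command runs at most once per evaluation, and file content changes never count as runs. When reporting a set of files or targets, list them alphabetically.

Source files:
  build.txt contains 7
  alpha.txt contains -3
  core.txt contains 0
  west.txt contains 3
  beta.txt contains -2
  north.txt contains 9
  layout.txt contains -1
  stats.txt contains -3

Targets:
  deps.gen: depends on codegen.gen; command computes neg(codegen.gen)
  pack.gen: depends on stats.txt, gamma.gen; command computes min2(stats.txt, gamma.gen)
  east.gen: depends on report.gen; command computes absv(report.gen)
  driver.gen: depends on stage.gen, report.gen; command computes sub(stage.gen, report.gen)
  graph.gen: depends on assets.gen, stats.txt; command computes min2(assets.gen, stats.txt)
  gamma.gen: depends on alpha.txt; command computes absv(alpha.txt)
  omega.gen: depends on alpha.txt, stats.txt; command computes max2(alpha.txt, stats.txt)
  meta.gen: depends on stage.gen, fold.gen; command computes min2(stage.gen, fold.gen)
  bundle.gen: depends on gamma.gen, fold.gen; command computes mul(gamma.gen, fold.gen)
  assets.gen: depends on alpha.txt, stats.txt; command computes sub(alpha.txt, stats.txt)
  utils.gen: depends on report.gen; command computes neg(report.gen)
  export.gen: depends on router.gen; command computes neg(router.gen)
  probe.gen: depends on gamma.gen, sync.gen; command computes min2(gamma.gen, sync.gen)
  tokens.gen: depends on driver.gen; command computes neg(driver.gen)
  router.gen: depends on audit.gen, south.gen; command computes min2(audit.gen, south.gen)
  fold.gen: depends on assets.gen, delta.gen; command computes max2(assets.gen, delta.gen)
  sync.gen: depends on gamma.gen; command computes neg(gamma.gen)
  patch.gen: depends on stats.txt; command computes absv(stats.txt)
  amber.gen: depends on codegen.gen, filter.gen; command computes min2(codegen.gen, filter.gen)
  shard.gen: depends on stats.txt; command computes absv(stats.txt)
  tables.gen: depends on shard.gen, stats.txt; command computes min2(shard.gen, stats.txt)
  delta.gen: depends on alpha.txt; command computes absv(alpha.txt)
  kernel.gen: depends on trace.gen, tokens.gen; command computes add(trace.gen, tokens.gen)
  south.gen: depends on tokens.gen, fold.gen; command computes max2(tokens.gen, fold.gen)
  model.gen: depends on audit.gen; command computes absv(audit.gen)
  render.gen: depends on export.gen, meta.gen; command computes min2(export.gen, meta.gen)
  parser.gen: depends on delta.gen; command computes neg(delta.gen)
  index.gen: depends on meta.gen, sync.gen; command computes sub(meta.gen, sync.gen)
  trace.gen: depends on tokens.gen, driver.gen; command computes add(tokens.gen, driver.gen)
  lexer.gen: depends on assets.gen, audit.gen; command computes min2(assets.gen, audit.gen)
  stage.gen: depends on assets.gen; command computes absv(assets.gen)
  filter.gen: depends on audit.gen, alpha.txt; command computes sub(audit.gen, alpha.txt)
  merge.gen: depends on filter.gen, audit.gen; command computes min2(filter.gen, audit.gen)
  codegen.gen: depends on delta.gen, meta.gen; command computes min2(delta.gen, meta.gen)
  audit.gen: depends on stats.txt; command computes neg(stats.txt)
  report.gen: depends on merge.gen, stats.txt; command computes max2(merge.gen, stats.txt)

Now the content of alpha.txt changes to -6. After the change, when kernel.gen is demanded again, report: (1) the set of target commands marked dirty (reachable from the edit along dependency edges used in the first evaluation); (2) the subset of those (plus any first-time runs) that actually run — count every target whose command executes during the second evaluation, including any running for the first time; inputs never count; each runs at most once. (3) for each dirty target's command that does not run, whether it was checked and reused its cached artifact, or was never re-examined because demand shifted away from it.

The edit dirties: assets.gen, driver.gen, filter.gen, kernel.gen, merge.gen, report.gen, stage.gen, tokens.gen, trace.gen.
8 target commands run: assets.gen, driver.gen, filter.gen, kernel.gen, merge.gen, stage.gen, tokens.gen, trace.gen.
Cache hits after checking: report.gen.
Note where the cutoff bites: report.gen is checked, finds nothing changed, and keeps its cache.

First demand of the output computes:
  assets.gen = sub(-3, -3) = 0
  audit.gen = neg(-3) = 3
  filter.gen = sub(3, -3) = 6
  merge.gen = min2(6, 3) = 3
  report.gen = max2(3, -3) = 3
  stage.gen = absv(0) = 0
  driver.gen = sub(0, 3) = -3
  tokens.gen = neg(-3) = 3
  trace.gen = add(3, -3) = 0
  kernel.gen = add(0, 3) = 3

After the edit, cleaning proceeds:
  assets.gen: a read changed (alpha.txt -3->-6) — executes, giving -3.
  filter.gen: a read changed (alpha.txt -3->-6) — executes, giving 9.
  merge.gen: a read changed (filter.gen 6->9) — executes, giving 3 — identical to its old value.
  report.gen: dirty, but its reads are unchanged (merge.gen unchanged, stats.txt unchanged); cached 3 stands.
  stage.gen: a read changed (assets.gen 0->-3) — executes, giving 3.
  driver.gen: a read changed (stage.gen 0->3) — executes, giving 0.
  tokens.gen: a read changed (driver.gen -3->0) — executes, giving 0.
  trace.gen: a read changed (tokens.gen 3->0; driver.gen -3->0) — executes, giving 0 — identical to its old value.
  kernel.gen: a read changed (tokens.gen 3->0) — executes, giving 0.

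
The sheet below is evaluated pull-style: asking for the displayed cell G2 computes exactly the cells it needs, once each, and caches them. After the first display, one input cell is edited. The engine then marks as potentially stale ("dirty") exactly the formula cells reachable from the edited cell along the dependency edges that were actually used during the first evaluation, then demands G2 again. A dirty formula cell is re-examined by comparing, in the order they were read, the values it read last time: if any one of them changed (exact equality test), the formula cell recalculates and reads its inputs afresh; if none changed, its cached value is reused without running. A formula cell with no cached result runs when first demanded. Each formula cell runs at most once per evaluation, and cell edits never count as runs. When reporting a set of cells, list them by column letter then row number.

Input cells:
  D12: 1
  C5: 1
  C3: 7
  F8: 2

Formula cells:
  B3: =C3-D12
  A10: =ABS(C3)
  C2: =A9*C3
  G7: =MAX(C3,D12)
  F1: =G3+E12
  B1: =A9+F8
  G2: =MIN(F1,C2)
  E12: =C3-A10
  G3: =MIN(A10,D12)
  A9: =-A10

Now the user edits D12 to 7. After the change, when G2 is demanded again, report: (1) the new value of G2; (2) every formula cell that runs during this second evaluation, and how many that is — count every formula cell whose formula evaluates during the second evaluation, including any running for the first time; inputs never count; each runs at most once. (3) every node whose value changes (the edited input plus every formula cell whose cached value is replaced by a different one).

First demand of the output computes:
  A10 = ABS(7) = 7
  A9 = -(7) = -7
  C2 = -7 * 7 = -49
  E12 = 7 - 7 = 0
  G3 = MIN(7, 1) = 1
  F1 = 1 + 0 = 1
  G2 = MIN(1, -49) = -49

After the edit, cleaning proceeds:
  G3: a read changed (D12 1->7) — executes, giving 7.
  F1: a read changed (G3 1->7) — executes, giving 7.
  G2: a read changed (F1 1->7) — executes, giving -49 — identical to its old value.

Demanding G2 again yields -49.
3 formula cells run: F1, G2, G3.
The nodes whose values change: D12, F1, G3.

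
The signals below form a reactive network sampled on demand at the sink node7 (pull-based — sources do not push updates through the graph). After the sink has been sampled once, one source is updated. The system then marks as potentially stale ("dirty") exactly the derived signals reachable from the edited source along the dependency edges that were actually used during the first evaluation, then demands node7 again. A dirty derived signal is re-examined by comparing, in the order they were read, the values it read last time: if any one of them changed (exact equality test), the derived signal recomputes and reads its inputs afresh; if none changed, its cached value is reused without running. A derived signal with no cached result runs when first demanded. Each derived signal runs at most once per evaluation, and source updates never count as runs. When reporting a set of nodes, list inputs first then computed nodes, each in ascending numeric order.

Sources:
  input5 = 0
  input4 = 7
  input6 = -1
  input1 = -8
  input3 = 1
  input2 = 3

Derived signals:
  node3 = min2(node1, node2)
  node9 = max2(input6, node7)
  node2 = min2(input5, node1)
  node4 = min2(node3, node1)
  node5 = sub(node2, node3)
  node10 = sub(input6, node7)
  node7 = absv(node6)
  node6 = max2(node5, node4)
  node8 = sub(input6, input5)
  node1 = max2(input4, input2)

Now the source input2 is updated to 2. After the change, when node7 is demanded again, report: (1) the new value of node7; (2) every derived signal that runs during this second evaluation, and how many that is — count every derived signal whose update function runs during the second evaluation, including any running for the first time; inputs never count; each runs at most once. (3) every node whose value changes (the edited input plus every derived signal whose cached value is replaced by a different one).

node7 now evaluates to 0.
Run set: node1 (1 run).
Changed values: input2.
The important point: node1 recomputes to an identical value, and the output ends up unchanged.

Initial pass — values computed on the first demand:
  node1 = max2(7, 3) = 7
  node2 = min2(0, 7) = 0
  node3 = min2(7, 0) = 0
  node4 = min2(0, 7) = 0
  node5 = sub(0, 0) = 0
  node6 = max2(0, 0) = 0
  node7 = absv(0) = 0

Second demand — change propagation:
  node1: re-runs because input2 3->2; new result 7 (unchanged).
  node2: re-examined; everything it read last time is the same (input5 unchanged, node1 unchanged) — cache 0 kept, no run.
  node3: re-examined; everything it read last time is the same (node1 unchanged, node2 unchanged) — cache 0 kept, no run.
  node4: re-examined; everything it read last time is the same (node3 unchanged, node1 unchanged) — cache 0 kept, no run.
  node5: re-examined; everything it read last time is the same (node2 unchanged, node3 unchanged) — cache 0 kept, no run.
  node6: re-examined; everything it read last time is the same (node5 unchanged, node4 unchanged) — cache 0 kept, no run.
  node7: re-examined; everything it read last time is the same (node6 unchanged) — cache 0 kept, no run.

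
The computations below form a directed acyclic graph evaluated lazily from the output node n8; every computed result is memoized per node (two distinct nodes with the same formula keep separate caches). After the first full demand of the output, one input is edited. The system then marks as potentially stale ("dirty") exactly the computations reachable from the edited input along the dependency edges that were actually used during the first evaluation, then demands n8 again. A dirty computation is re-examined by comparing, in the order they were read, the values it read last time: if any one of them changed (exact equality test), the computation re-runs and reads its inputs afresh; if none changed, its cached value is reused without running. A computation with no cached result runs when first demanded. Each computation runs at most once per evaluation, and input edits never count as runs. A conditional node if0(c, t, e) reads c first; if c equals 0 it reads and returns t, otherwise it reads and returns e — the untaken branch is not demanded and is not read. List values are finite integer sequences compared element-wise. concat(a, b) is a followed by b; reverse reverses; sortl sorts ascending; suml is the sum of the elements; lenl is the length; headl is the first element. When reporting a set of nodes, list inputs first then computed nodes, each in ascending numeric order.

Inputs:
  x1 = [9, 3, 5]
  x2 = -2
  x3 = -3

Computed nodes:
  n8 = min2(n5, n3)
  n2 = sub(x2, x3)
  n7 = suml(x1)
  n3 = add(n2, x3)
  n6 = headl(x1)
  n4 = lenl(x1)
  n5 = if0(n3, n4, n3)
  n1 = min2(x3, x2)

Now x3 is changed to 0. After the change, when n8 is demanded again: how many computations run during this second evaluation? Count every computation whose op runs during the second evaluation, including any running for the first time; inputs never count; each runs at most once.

First demand of the output computes:
  n2 = sub(-2, -3) = 1
  n3 = add(1, -3) = -2
  n5 = if0(n3=-2 -> else branch n3) = -2
  n8 = min2(-2, -2) = -2

After the edit, cleaning proceeds:
  n2: a read changed (x3 -3->0) — executes, giving -2.
  n3: a read changed (n2 1->-2; x3 -3->0) — executes, giving -2 — identical to its old value.
  n5: dirty, but its reads are unchanged (n3 unchanged, n3 unchanged); cached -2 stands.
  n8: dirty, but its reads are unchanged (n5 unchanged, n3 unchanged); cached -2 stands.

Note the absorption at n3: it re-runs yet its value is the same, leaving the output's value untouched.

2 computations run: n2, n3.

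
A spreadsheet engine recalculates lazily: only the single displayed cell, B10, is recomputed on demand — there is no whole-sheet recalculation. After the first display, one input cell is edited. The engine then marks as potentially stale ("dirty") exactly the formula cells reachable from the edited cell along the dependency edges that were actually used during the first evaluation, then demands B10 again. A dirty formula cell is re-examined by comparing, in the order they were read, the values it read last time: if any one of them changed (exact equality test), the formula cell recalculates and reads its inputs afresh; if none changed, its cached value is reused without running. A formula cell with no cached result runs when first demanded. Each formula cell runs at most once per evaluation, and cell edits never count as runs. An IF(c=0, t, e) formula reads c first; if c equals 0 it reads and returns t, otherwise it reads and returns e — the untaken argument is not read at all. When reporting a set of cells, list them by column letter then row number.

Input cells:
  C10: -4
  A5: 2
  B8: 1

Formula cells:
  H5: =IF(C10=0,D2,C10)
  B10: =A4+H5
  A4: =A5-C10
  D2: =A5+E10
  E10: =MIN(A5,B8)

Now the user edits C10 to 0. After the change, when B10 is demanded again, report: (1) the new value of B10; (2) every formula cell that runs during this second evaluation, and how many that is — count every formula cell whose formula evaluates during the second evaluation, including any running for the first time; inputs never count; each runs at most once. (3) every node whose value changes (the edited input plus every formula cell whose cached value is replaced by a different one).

New value of B10: 5.
Formula cells that run: A4, B10, D2, E10, H5 — 5 in total.
Values that change: A4, B10, C10, H5.
Key observation: a condition flipped, so demand reaches new nodes — D2, E10 run for the first time.

First evaluation (everything demanded from the output):
  A4 = 2 - -4 = 6
  H5 = IF(C10=0: C10=-4 -> else branch C10) = -4
  B10 = 6 + -4 = 2

Propagation after the edit:
  A4: runs — C10 -4->0; result 2.
  E10: demanded for the first time — runs, produces 1.
  D2: demanded for the first time — runs, produces 3.
  H5: runs — C10 -4->0; C10 -4->0; result 3.
  B10: runs — A4 6->2; H5 -4->3; result 5.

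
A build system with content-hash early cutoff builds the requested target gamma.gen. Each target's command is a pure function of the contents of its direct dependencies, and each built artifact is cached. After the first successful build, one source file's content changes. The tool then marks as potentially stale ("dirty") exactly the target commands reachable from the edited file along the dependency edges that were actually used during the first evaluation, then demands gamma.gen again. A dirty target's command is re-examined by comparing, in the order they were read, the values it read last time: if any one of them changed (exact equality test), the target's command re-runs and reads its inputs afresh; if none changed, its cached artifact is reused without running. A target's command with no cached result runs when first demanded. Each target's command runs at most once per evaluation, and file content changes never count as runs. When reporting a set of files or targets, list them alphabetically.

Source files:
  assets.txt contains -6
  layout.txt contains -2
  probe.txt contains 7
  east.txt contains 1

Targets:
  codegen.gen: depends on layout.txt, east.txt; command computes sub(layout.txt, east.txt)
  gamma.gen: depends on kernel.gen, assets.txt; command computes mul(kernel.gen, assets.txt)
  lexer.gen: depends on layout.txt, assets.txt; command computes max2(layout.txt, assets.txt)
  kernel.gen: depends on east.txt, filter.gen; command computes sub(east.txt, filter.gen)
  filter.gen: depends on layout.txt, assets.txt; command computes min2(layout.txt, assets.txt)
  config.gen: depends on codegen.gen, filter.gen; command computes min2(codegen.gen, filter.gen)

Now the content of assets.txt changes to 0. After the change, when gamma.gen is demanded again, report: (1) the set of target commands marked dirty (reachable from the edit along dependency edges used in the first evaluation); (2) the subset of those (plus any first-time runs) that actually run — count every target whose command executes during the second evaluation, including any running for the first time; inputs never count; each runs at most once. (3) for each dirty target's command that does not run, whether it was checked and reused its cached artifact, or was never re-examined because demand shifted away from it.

First evaluation (everything demanded from the output):
  filter.gen = min2(-2, -6) = -6
  kernel.gen = sub(1, -6) = 7
  gamma.gen = mul(7, -6) = -42

Propagation after the edit:
  filter.gen: runs — assets.txt -6->0; result -2.
  kernel.gen: runs — filter.gen -6->-2; result 3.
  gamma.gen: runs — kernel.gen 7->3; assets.txt -6->0; result 0.

Marked dirty: filter.gen, gamma.gen, kernel.gen.
Target commands that run: filter.gen, gamma.gen, kernel.gen — 3 in total.
Every dirty target's command ran.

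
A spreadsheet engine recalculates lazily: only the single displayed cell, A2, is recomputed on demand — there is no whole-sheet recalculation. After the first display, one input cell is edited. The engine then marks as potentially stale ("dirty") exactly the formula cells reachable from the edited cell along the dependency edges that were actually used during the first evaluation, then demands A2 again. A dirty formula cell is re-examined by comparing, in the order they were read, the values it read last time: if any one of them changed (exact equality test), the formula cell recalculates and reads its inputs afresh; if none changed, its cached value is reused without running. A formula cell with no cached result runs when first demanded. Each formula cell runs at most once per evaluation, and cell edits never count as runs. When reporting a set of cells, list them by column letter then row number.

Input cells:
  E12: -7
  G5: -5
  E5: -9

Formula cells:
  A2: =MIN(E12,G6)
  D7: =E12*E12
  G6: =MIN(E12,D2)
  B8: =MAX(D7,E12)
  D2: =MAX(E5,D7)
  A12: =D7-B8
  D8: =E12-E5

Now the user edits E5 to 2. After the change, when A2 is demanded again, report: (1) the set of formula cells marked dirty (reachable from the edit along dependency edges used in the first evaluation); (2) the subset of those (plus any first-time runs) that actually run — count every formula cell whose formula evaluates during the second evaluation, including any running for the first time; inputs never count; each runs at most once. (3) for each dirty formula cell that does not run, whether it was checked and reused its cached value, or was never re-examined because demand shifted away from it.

Marked dirty: A2, D2, G6.
Formula cells that run: D2 — 1 in total.
Checked but reused from cache: A2, G6.
Key observation: the change is absorbed at D2 — it re-runs but produces the same value, and the output's value is unchanged.

First evaluation (everything demanded from the output):
  D7 = -7 * -7 = 49
  D2 = MAX(-9, 49) = 49
  G6 = MIN(-7, 49) = -7
  A2 = MIN(-7, -7) = -7

Propagation after the edit:
  D2: runs — E5 -9->2; result 49 (same value as before).
  G6: checked — values it read are unchanged (E12 unchanged, D2 unchanged); reused cached -7 without running.
  A2: checked — values it read are unchanged (E12 unchanged, G6 unchanged); reused cached -7 without running.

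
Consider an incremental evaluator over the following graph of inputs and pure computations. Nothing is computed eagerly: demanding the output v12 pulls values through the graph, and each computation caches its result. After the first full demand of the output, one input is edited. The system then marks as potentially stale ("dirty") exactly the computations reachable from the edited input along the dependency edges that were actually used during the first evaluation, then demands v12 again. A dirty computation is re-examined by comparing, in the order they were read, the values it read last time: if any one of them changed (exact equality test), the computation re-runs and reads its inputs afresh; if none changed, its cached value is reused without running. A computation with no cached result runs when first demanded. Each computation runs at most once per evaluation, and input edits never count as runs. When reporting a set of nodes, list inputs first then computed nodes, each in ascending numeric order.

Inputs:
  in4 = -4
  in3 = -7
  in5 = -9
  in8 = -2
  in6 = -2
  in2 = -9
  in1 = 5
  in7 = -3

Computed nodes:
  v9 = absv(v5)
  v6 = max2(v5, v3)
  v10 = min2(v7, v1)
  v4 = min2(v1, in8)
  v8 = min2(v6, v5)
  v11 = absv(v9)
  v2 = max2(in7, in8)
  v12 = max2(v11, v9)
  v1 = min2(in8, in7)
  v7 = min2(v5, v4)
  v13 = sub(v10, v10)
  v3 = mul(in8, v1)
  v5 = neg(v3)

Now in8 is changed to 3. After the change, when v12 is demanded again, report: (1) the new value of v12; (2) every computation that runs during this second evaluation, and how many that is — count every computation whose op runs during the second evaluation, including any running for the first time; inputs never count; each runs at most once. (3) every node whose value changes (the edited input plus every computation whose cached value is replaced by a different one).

Initial pass — values computed on the first demand:
  v1 = min2(-2, -3) = -3
  v3 = mul(-2, -3) = 6
  v5 = neg(6) = -6
  v9 = absv(-6) = 6
  v11 = absv(6) = 6
  v12 = max2(6, 6) = 6

Second demand — change propagation:
  v1: re-runs because in8 -2->3; new result -3 (unchanged).
  v3: re-runs because in8 -2->3; new result -9.
  v5: re-runs because v3 6->-9; new result 9.
  v9: re-runs because v5 -6->9; new result 9.
  v11: re-runs because v9 6->9; new result 9.
  v12: re-runs because v11 6->9; v9 6->9; new result 9.

v12 now evaluates to 9.
Run set: v1, v3, v5, v9, v11, v12 (6 run).
Changed values: in8, v3, v5, v9, v11, v12.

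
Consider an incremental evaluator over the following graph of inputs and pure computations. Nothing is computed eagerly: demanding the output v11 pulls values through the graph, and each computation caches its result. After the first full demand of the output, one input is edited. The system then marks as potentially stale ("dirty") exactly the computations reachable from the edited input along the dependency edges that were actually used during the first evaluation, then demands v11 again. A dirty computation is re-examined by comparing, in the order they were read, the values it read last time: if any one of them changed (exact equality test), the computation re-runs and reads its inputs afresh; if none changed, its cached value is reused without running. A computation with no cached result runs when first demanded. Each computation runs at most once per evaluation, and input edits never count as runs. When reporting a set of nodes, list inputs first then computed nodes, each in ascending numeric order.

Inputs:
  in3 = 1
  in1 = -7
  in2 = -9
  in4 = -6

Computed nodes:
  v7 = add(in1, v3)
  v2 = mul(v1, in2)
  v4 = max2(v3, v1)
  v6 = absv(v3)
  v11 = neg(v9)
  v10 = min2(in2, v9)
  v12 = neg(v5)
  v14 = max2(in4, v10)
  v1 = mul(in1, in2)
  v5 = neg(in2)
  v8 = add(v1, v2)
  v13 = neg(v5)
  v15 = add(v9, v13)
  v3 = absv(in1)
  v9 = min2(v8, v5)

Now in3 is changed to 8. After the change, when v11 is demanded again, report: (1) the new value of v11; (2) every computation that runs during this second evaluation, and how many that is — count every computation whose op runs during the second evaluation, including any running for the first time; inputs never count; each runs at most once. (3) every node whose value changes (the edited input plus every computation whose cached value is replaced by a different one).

Initial pass — values computed on the first demand:
  v1 = mul(-7, -9) = 63
  v2 = mul(63, -9) = -567
  v5 = neg(-9) = 9
  v8 = add(63, -567) = -504
  v9 = min2(-504, 9) = -504
  v11 = neg(-504) = 504

Second demand — change propagation:
  no demanded computation ever read in3, so the edit dirties nothing and nothing runs.

The important point: nothing the output needs ever reads in3, so the edit is invisible to it.

v11 now evaluates to 504.
Run set: none (0 run).
Changed values: in3.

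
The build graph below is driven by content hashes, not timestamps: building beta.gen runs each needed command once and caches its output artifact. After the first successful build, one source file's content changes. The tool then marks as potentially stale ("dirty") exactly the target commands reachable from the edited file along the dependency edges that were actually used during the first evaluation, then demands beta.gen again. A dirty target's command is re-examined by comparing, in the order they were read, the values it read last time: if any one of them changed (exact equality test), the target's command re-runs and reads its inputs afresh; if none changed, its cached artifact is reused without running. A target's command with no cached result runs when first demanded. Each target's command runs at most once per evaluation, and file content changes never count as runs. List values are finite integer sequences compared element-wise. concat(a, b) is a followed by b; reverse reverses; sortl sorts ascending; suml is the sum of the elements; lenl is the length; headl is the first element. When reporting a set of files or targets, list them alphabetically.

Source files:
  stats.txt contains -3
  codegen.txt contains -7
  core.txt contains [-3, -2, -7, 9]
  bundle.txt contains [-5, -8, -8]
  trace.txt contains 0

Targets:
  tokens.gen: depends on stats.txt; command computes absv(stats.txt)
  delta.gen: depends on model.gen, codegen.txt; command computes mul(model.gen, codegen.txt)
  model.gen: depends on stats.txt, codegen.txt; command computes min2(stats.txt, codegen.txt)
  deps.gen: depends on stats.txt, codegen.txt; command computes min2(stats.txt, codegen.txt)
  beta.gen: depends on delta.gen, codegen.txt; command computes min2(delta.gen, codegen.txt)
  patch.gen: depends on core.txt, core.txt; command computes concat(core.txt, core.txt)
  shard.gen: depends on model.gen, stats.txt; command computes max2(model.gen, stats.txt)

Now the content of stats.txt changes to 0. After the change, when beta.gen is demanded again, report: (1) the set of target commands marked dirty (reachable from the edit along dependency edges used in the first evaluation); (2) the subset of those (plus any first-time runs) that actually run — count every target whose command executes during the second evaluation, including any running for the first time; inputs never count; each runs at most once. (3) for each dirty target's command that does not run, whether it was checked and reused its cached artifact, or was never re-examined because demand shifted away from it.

Dirty set: beta.gen, delta.gen, model.gen.
Run set: model.gen (1 run).
Re-examined without running (cache reused): beta.gen, delta.gen.
The important point: model.gen recomputes to an identical value, and the output ends up unchanged.

Initial pass — values computed on the first demand:
  model.gen = min2(-3, -7) = -7
  delta.gen = mul(-7, -7) = 49
  beta.gen = min2(49, -7) = -7

Second demand — change propagation:
  model.gen: re-runs because stats.txt -3->0; new result -7 (unchanged).
  delta.gen: re-examined; everything it read last time is the same (model.gen unchanged, codegen.txt unchanged) — cache 49 kept, no run.
  beta.gen: re-examined; everything it read last time is the same (delta.gen unchanged, codegen.txt unchanged) — cache -7 kept, no run.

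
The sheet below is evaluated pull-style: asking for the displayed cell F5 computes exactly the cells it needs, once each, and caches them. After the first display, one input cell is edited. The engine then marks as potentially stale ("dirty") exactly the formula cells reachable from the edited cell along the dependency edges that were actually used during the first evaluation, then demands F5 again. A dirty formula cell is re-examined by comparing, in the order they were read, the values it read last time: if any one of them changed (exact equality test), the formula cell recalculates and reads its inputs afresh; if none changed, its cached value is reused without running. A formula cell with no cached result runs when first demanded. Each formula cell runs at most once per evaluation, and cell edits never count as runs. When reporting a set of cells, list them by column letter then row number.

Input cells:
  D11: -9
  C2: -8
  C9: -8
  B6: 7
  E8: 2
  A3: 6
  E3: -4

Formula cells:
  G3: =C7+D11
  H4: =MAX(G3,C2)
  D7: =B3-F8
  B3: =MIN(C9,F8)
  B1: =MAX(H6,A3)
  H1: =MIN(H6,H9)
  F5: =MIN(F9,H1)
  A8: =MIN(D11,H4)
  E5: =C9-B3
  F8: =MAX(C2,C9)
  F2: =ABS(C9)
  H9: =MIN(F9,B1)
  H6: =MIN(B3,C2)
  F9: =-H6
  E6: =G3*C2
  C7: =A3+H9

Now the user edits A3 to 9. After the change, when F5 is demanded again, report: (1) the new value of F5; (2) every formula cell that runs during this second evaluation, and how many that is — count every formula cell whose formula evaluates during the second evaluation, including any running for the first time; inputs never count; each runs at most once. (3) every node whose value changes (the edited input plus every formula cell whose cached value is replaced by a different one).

Demanding F5 again yields -8.
3 formula cells run: B1, H1, H9.
The nodes whose values change: A3, B1, H9.
Note the absorption at H1: it re-runs yet its value is the same, leaving the output's value untouched.

First demand of the output computes:
  F8 = MAX(-8, -8) = -8
  B3 = MIN(-8, -8) = -8
  H6 = MIN(-8, -8) = -8
  B1 = MAX(-8, 6) = 6
  F9 = -(-8) = 8
  H9 = MIN(8, 6) = 6
  H1 = MIN(-8, 6) = -8
  F5 = MIN(8, -8) = -8

After the edit, cleaning proceeds:
  B1: a read changed (A3 6->9) — executes, giving 9.
  H9: a read changed (B1 6->9) — executes, giving 8.
  H1: a read changed (H9 6->8) — executes, giving -8 — identical to its old value.
  F5: dirty, but its reads are unchanged (F9 unchanged, H1 unchanged); cached -8 stands.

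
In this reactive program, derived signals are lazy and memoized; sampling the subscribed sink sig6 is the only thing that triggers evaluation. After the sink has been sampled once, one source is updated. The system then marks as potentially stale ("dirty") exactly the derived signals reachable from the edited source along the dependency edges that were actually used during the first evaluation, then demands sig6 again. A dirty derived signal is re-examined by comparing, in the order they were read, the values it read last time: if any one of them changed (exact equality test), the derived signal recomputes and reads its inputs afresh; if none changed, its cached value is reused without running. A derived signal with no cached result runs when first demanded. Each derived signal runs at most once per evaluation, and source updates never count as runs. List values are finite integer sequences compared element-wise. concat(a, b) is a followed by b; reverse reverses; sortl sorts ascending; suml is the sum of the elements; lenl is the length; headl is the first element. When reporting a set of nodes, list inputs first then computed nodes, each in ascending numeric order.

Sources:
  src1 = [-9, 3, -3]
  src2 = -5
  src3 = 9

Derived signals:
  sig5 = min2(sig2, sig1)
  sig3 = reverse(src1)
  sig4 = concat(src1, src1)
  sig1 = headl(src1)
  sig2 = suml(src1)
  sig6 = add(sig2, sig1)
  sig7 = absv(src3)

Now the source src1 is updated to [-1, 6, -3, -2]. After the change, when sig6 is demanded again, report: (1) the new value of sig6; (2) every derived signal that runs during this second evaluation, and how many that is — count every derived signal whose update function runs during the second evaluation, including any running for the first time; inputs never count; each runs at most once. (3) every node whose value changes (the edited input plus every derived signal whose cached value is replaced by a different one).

First demand of the output computes:
  sig1 = headl([-9, 3, -3]) = -9
  sig2 = suml([-9, 3, -3]) = -9
  sig6 = add(-9, -9) = -18

After the edit, cleaning proceeds:
  sig1: a read changed (src1 [-9, 3, -3]->[-1, 6, -3, -2]) — executes, giving -1.
  sig2: a read changed (src1 [-9, 3, -3]->[-1, 6, -3, -2]) — executes, giving 0.
  sig6: a read changed (sig2 -9->0; sig1 -9->-1) — executes, giving -1.

Demanding sig6 again yields -1.
3 derived signals run: sig1, sig2, sig6.
The nodes whose values change: src1, sig1, sig2, sig6.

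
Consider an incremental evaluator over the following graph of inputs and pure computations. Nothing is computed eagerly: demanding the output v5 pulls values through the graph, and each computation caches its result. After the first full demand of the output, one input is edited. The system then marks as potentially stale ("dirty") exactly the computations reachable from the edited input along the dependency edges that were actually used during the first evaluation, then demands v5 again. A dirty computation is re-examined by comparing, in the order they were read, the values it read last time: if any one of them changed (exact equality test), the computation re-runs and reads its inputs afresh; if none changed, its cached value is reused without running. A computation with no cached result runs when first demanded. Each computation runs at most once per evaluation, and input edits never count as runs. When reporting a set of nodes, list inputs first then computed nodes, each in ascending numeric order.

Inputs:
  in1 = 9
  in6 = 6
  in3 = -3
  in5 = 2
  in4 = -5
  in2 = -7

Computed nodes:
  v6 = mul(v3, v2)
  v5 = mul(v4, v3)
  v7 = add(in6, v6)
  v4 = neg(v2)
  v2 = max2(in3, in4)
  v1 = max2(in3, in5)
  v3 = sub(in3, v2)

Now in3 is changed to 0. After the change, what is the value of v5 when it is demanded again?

v5 now evaluates to 0.

Initial pass — values computed on the first demand:
  v2 = max2(-3, -5) = -3
  v3 = sub(-3, -3) = 0
  v4 = neg(-3) = 3
  v5 = mul(3, 0) = 0

Second demand — change propagation:
  v2: re-runs because in3 -3->0; new result 0.
  v3: re-runs because in3 -3->0; v2 -3->0; new result 0 (unchanged).
  v4: re-runs because v2 -3->0; new result 0.
  v5: re-runs because v4 3->0; new result 0 (unchanged).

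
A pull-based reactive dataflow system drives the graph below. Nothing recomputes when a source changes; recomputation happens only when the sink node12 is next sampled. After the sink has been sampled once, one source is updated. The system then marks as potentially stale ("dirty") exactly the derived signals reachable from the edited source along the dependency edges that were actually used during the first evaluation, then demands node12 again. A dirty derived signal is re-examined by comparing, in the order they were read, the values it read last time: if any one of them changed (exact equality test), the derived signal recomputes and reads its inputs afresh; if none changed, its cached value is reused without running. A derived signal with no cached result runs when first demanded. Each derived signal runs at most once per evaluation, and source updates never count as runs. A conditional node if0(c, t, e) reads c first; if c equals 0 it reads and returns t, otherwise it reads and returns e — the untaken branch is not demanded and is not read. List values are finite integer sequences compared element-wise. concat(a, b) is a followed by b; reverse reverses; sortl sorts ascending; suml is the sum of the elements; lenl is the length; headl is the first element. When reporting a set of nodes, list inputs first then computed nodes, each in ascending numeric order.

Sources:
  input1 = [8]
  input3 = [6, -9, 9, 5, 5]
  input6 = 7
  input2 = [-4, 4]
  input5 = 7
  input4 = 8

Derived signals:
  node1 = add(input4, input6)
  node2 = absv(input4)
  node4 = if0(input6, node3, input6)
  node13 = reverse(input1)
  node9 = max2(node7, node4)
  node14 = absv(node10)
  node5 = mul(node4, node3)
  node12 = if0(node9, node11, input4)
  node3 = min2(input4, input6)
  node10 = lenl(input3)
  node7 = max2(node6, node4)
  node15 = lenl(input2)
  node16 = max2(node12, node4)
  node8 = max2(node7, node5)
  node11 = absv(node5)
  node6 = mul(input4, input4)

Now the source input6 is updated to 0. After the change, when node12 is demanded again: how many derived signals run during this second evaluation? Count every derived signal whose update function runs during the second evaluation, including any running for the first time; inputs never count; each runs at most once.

Derived signals that run: node3, node4, node7, node9 — 4 in total.
Key observation: a condition flipped, so demand reaches new nodes — node3 runs for the first time.

First evaluation (everything demanded from the output):
  node4 = if0(input6=7 -> else branch input6) = 7
  node6 = mul(8, 8) = 64
  node7 = max2(64, 7) = 64
  node9 = max2(64, 7) = 64
  node12 = if0(node9=64 -> else branch input4) = 8

Propagation after the edit:
  node3: demanded for the first time — runs, produces 0.
  node4: runs — input6 7->0; input6 7->0; result 0.
  node7: runs — node4 7->0; result 64 (same value as before).
  node9: runs — node4 7->0; result 64 (same value as before).
  node12: checked — values it read are unchanged (node9 unchanged, input4 unchanged); reused cached 8 without running.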